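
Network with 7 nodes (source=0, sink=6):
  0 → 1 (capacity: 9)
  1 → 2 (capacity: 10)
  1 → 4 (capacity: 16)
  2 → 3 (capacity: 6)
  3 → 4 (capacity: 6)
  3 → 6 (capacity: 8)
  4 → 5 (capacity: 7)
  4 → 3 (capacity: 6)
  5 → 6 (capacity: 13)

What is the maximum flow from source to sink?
Maximum flow = 9

Max flow: 9

Flow assignment:
  0 → 1: 9/9
  1 → 2: 6/10
  1 → 4: 3/16
  2 → 3: 6/6
  3 → 6: 8/8
  4 → 5: 1/7
  4 → 3: 2/6
  5 → 6: 1/13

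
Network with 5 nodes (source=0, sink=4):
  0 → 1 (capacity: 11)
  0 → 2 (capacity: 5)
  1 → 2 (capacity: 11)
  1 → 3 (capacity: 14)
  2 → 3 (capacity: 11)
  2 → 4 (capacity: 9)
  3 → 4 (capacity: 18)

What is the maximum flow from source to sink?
Maximum flow = 16

Max flow: 16

Flow assignment:
  0 → 1: 11/11
  0 → 2: 5/5
  1 → 2: 11/11
  2 → 3: 7/11
  2 → 4: 9/9
  3 → 4: 7/18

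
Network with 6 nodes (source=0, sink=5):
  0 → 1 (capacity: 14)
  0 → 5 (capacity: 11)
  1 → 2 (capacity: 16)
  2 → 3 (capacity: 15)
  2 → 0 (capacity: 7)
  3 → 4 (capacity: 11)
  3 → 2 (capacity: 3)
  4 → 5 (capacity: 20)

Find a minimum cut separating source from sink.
Min cut value = 22, edges: (0,5), (3,4)

Min cut value: 22
Partition: S = [0, 1, 2, 3], T = [4, 5]
Cut edges: (0,5), (3,4)

By max-flow min-cut theorem, max flow = min cut = 22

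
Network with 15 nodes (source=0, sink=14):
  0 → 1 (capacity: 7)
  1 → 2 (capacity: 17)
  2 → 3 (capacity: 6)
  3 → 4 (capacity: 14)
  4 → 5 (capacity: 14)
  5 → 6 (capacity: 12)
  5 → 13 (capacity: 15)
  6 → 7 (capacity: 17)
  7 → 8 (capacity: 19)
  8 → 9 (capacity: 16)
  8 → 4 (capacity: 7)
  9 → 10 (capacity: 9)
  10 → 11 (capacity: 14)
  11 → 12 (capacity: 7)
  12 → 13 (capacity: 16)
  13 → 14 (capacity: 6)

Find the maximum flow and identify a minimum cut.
Max flow = 6, Min cut edges: (13,14)

Maximum flow: 6
Minimum cut: (13,14)
Partition: S = [0, 1, 2, 3, 4, 5, 6, 7, 8, 9, 10, 11, 12, 13], T = [14]

Max-flow min-cut theorem verified: both equal 6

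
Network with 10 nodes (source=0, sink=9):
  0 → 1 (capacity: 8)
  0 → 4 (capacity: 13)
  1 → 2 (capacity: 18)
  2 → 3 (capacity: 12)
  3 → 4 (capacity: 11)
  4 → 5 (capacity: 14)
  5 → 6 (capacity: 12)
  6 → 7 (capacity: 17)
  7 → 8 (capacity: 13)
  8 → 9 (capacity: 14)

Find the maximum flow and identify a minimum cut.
Max flow = 12, Min cut edges: (5,6)

Maximum flow: 12
Minimum cut: (5,6)
Partition: S = [0, 1, 2, 3, 4, 5], T = [6, 7, 8, 9]

Max-flow min-cut theorem verified: both equal 12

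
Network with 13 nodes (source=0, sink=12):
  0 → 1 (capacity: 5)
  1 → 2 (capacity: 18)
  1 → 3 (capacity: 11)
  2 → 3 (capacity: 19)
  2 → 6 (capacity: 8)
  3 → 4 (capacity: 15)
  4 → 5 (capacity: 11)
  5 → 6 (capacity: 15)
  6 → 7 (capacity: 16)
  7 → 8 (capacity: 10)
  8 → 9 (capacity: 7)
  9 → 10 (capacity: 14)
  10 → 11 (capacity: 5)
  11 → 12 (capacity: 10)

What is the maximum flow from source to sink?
Maximum flow = 5

Max flow: 5

Flow assignment:
  0 → 1: 5/5
  1 → 2: 5/18
  2 → 6: 5/8
  6 → 7: 5/16
  7 → 8: 5/10
  8 → 9: 5/7
  9 → 10: 5/14
  10 → 11: 5/5
  11 → 12: 5/10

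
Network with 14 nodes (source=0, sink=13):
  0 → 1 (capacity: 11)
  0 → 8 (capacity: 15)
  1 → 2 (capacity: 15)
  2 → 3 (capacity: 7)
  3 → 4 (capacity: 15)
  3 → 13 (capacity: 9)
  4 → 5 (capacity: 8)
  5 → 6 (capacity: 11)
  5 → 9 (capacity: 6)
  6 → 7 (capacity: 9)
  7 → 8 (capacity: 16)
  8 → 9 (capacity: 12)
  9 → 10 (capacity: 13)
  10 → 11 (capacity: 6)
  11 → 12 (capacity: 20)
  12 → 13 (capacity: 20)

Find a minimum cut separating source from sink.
Min cut value = 13, edges: (2,3), (10,11)

Min cut value: 13
Partition: S = [0, 1, 2, 4, 5, 6, 7, 8, 9, 10], T = [3, 11, 12, 13]
Cut edges: (2,3), (10,11)

By max-flow min-cut theorem, max flow = min cut = 13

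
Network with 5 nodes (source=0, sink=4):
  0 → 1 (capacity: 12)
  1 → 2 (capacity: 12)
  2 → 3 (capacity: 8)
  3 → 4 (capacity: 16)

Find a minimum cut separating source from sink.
Min cut value = 8, edges: (2,3)

Min cut value: 8
Partition: S = [0, 1, 2], T = [3, 4]
Cut edges: (2,3)

By max-flow min-cut theorem, max flow = min cut = 8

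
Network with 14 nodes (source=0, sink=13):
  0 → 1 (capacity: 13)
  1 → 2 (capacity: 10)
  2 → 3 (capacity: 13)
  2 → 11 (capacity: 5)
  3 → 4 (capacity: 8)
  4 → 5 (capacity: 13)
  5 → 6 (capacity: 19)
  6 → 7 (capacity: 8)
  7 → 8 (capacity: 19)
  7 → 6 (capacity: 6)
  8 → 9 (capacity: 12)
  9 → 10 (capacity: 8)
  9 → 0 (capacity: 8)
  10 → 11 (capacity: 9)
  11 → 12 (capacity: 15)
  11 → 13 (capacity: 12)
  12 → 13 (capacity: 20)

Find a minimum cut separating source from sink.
Min cut value = 10, edges: (1,2)

Min cut value: 10
Partition: S = [0, 1], T = [2, 3, 4, 5, 6, 7, 8, 9, 10, 11, 12, 13]
Cut edges: (1,2)

By max-flow min-cut theorem, max flow = min cut = 10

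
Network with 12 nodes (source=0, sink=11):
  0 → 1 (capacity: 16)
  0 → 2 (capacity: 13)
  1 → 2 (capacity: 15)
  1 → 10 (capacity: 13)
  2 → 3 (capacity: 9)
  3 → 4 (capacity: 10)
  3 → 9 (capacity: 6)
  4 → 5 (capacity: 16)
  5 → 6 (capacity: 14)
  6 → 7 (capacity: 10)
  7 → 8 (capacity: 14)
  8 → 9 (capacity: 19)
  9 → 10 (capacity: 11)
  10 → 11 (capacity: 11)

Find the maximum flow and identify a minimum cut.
Max flow = 11, Min cut edges: (10,11)

Maximum flow: 11
Minimum cut: (10,11)
Partition: S = [0, 1, 2, 3, 4, 5, 6, 7, 8, 9, 10], T = [11]

Max-flow min-cut theorem verified: both equal 11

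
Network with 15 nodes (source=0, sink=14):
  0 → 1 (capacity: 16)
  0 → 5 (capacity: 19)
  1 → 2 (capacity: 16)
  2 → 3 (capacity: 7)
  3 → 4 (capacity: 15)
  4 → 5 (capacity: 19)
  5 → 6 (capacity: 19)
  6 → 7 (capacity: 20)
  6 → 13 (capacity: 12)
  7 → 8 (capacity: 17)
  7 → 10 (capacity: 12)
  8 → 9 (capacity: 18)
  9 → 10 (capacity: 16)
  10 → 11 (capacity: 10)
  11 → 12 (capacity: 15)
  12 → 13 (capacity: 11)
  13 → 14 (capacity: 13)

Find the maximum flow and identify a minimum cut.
Max flow = 13, Min cut edges: (13,14)

Maximum flow: 13
Minimum cut: (13,14)
Partition: S = [0, 1, 2, 3, 4, 5, 6, 7, 8, 9, 10, 11, 12, 13], T = [14]

Max-flow min-cut theorem verified: both equal 13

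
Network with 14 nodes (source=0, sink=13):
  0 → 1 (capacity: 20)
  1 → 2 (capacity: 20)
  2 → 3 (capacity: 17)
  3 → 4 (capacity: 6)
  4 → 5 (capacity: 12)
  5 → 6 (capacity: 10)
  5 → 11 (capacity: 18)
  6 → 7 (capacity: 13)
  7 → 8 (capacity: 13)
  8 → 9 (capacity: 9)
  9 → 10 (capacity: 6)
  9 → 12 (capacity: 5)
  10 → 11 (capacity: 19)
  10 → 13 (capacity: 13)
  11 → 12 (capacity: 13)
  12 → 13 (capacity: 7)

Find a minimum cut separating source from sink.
Min cut value = 6, edges: (3,4)

Min cut value: 6
Partition: S = [0, 1, 2, 3], T = [4, 5, 6, 7, 8, 9, 10, 11, 12, 13]
Cut edges: (3,4)

By max-flow min-cut theorem, max flow = min cut = 6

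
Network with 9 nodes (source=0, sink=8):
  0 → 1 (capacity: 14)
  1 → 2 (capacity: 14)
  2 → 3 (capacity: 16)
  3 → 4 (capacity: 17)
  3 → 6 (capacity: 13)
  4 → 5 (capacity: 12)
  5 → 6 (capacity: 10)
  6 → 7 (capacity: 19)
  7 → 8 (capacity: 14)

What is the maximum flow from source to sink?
Maximum flow = 14

Max flow: 14

Flow assignment:
  0 → 1: 14/14
  1 → 2: 14/14
  2 → 3: 14/16
  3 → 4: 1/17
  3 → 6: 13/13
  4 → 5: 1/12
  5 → 6: 1/10
  6 → 7: 14/19
  7 → 8: 14/14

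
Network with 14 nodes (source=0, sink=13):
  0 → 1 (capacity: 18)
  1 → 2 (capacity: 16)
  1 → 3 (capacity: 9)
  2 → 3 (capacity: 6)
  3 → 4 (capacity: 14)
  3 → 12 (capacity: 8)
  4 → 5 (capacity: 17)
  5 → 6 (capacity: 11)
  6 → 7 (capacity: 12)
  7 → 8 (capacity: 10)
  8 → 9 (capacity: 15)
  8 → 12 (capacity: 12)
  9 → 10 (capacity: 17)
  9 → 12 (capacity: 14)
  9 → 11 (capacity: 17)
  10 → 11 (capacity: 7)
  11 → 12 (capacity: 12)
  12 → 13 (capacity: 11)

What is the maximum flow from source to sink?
Maximum flow = 11

Max flow: 11

Flow assignment:
  0 → 1: 11/18
  1 → 2: 6/16
  1 → 3: 5/9
  2 → 3: 6/6
  3 → 4: 7/14
  3 → 12: 4/8
  4 → 5: 7/17
  5 → 6: 7/11
  6 → 7: 7/12
  7 → 8: 7/10
  8 → 12: 7/12
  12 → 13: 11/11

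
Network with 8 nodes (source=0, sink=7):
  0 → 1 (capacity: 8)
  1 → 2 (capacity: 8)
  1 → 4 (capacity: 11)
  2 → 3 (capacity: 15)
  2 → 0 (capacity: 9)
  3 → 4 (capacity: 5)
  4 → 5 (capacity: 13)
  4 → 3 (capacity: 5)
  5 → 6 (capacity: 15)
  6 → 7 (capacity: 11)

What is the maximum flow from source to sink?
Maximum flow = 8

Max flow: 8

Flow assignment:
  0 → 1: 8/8
  1 → 4: 8/11
  4 → 5: 8/13
  5 → 6: 8/15
  6 → 7: 8/11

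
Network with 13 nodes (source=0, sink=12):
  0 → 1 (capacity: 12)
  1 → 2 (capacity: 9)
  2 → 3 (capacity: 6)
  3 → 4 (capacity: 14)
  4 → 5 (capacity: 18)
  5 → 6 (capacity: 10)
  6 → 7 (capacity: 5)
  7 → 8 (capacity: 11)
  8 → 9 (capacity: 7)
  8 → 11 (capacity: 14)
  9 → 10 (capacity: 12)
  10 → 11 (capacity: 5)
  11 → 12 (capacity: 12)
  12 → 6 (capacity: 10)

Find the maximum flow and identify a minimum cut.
Max flow = 5, Min cut edges: (6,7)

Maximum flow: 5
Minimum cut: (6,7)
Partition: S = [0, 1, 2, 3, 4, 5, 6], T = [7, 8, 9, 10, 11, 12]

Max-flow min-cut theorem verified: both equal 5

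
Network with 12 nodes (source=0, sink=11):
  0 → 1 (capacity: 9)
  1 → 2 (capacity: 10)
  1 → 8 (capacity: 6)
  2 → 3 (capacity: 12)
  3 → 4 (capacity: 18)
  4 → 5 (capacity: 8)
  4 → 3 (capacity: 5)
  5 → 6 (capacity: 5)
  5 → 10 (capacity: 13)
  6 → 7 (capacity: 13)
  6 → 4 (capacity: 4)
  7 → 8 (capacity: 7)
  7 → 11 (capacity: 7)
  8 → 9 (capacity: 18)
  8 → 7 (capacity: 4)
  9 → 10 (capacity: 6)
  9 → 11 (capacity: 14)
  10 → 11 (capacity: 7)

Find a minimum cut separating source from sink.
Min cut value = 9, edges: (0,1)

Min cut value: 9
Partition: S = [0], T = [1, 2, 3, 4, 5, 6, 7, 8, 9, 10, 11]
Cut edges: (0,1)

By max-flow min-cut theorem, max flow = min cut = 9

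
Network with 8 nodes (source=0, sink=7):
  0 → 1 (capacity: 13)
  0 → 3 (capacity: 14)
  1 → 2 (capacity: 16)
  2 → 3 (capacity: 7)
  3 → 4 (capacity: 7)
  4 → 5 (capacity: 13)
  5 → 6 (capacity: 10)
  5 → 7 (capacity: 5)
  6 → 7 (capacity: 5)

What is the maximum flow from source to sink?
Maximum flow = 7

Max flow: 7

Flow assignment:
  0 → 1: 7/13
  1 → 2: 7/16
  2 → 3: 7/7
  3 → 4: 7/7
  4 → 5: 7/13
  5 → 6: 2/10
  5 → 7: 5/5
  6 → 7: 2/5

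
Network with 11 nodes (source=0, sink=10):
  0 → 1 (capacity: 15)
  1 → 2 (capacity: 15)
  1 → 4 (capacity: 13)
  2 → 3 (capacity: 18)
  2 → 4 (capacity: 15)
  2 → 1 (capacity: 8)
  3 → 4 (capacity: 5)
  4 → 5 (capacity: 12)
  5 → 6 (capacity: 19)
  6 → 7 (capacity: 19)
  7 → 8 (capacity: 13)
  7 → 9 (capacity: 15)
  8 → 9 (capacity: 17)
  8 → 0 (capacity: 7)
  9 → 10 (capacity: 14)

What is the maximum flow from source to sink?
Maximum flow = 12

Max flow: 12

Flow assignment:
  0 → 1: 12/15
  1 → 4: 12/13
  4 → 5: 12/12
  5 → 6: 12/19
  6 → 7: 12/19
  7 → 9: 12/15
  9 → 10: 12/14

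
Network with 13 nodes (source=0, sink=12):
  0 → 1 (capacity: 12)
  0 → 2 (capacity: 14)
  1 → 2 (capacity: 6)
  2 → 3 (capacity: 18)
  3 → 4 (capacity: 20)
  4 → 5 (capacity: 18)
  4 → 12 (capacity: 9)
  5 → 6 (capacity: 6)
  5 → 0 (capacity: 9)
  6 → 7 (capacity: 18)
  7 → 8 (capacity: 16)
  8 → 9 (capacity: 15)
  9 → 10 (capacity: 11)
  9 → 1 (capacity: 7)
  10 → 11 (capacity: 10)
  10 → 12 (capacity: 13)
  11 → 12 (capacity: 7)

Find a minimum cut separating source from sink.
Min cut value = 15, edges: (4,12), (5,6)

Min cut value: 15
Partition: S = [0, 1, 2, 3, 4, 5], T = [6, 7, 8, 9, 10, 11, 12]
Cut edges: (4,12), (5,6)

By max-flow min-cut theorem, max flow = min cut = 15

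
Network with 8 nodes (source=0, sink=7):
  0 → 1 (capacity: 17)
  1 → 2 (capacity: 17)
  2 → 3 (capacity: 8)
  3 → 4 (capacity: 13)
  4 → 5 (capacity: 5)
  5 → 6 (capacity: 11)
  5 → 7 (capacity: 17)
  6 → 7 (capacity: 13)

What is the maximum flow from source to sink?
Maximum flow = 5

Max flow: 5

Flow assignment:
  0 → 1: 5/17
  1 → 2: 5/17
  2 → 3: 5/8
  3 → 4: 5/13
  4 → 5: 5/5
  5 → 7: 5/17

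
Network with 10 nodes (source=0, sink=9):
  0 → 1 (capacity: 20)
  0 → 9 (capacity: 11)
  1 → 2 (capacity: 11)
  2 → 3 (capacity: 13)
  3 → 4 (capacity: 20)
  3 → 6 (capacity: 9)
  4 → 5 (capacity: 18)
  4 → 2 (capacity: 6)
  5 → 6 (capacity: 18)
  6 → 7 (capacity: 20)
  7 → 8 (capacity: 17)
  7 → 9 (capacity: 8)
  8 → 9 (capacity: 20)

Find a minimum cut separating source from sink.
Min cut value = 22, edges: (0,9), (1,2)

Min cut value: 22
Partition: S = [0, 1], T = [2, 3, 4, 5, 6, 7, 8, 9]
Cut edges: (0,9), (1,2)

By max-flow min-cut theorem, max flow = min cut = 22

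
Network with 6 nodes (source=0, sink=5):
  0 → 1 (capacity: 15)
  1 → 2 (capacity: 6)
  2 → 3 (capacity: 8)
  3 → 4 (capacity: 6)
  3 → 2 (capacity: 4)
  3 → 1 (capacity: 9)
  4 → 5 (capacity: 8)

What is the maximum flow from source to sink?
Maximum flow = 6

Max flow: 6

Flow assignment:
  0 → 1: 6/15
  1 → 2: 6/6
  2 → 3: 6/8
  3 → 4: 6/6
  4 → 5: 6/8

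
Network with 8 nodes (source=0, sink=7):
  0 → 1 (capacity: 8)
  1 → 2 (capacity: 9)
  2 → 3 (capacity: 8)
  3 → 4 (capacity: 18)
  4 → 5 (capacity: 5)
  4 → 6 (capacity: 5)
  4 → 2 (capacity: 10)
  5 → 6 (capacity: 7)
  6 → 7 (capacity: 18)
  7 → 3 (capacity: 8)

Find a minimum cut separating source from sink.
Min cut value = 8, edges: (2,3)

Min cut value: 8
Partition: S = [0, 1, 2], T = [3, 4, 5, 6, 7]
Cut edges: (2,3)

By max-flow min-cut theorem, max flow = min cut = 8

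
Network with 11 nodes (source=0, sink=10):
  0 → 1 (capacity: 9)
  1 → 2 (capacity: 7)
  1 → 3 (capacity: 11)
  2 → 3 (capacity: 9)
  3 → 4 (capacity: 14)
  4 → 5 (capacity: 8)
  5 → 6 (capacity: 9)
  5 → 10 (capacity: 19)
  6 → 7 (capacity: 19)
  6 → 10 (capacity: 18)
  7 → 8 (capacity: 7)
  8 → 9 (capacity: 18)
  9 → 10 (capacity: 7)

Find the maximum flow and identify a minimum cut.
Max flow = 8, Min cut edges: (4,5)

Maximum flow: 8
Minimum cut: (4,5)
Partition: S = [0, 1, 2, 3, 4], T = [5, 6, 7, 8, 9, 10]

Max-flow min-cut theorem verified: both equal 8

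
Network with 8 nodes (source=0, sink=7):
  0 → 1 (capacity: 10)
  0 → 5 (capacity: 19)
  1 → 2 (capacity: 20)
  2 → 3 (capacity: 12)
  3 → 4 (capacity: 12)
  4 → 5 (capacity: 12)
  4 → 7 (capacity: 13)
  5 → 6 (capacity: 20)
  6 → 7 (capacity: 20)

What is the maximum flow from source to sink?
Maximum flow = 29

Max flow: 29

Flow assignment:
  0 → 1: 10/10
  0 → 5: 19/19
  1 → 2: 10/20
  2 → 3: 10/12
  3 → 4: 10/12
  4 → 7: 10/13
  5 → 6: 19/20
  6 → 7: 19/20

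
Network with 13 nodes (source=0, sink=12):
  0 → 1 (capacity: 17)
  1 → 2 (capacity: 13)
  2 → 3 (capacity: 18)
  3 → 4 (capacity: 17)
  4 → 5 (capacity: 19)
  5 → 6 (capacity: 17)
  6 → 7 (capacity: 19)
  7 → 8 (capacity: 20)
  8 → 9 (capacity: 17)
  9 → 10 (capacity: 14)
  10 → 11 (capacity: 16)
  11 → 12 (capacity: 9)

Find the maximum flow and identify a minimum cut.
Max flow = 9, Min cut edges: (11,12)

Maximum flow: 9
Minimum cut: (11,12)
Partition: S = [0, 1, 2, 3, 4, 5, 6, 7, 8, 9, 10, 11], T = [12]

Max-flow min-cut theorem verified: both equal 9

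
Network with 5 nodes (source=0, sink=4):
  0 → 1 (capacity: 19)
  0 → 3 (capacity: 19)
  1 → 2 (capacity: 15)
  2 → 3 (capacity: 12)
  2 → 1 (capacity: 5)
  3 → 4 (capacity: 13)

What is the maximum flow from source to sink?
Maximum flow = 13

Max flow: 13

Flow assignment:
  0 → 1: 12/19
  0 → 3: 1/19
  1 → 2: 12/15
  2 → 3: 12/12
  3 → 4: 13/13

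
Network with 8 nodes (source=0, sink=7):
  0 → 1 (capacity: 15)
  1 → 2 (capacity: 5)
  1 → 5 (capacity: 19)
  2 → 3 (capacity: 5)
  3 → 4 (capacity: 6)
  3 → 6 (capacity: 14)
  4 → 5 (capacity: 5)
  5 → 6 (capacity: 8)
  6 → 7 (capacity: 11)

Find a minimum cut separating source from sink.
Min cut value = 11, edges: (6,7)

Min cut value: 11
Partition: S = [0, 1, 2, 3, 4, 5, 6], T = [7]
Cut edges: (6,7)

By max-flow min-cut theorem, max flow = min cut = 11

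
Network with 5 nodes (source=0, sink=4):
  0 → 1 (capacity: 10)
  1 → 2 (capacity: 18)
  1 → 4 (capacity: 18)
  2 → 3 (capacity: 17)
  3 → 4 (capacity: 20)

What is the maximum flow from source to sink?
Maximum flow = 10

Max flow: 10

Flow assignment:
  0 → 1: 10/10
  1 → 4: 10/18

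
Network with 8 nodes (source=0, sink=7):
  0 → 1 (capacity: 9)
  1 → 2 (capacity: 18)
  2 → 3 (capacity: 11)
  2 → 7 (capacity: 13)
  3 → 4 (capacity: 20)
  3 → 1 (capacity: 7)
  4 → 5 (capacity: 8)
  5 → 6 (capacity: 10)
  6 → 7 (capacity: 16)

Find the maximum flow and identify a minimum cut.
Max flow = 9, Min cut edges: (0,1)

Maximum flow: 9
Minimum cut: (0,1)
Partition: S = [0], T = [1, 2, 3, 4, 5, 6, 7]

Max-flow min-cut theorem verified: both equal 9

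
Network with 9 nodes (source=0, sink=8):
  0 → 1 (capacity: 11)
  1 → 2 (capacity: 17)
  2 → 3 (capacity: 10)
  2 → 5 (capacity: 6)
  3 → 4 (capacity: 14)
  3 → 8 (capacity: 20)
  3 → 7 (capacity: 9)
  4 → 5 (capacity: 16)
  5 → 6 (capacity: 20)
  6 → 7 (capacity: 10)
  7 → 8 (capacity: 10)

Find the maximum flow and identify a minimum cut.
Max flow = 11, Min cut edges: (0,1)

Maximum flow: 11
Minimum cut: (0,1)
Partition: S = [0], T = [1, 2, 3, 4, 5, 6, 7, 8]

Max-flow min-cut theorem verified: both equal 11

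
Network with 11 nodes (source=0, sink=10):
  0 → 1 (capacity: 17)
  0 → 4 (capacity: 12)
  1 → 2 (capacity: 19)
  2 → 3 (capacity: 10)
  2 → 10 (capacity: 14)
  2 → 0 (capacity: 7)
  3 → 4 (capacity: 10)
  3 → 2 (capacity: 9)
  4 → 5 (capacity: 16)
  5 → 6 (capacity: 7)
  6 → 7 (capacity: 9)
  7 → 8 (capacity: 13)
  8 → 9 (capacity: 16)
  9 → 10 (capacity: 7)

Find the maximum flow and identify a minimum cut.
Max flow = 21, Min cut edges: (2,10), (9,10)

Maximum flow: 21
Minimum cut: (2,10), (9,10)
Partition: S = [0, 1, 2, 3, 4, 5, 6, 7, 8, 9], T = [10]

Max-flow min-cut theorem verified: both equal 21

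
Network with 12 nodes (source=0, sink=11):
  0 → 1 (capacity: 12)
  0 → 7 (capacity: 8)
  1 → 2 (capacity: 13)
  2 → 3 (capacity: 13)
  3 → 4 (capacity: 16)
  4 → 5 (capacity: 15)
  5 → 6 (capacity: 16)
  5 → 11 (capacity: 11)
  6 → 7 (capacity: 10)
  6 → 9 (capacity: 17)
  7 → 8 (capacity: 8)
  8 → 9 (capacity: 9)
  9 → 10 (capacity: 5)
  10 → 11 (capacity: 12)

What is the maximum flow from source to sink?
Maximum flow = 16

Max flow: 16

Flow assignment:
  0 → 1: 11/12
  0 → 7: 5/8
  1 → 2: 11/13
  2 → 3: 11/13
  3 → 4: 11/16
  4 → 5: 11/15
  5 → 11: 11/11
  7 → 8: 5/8
  8 → 9: 5/9
  9 → 10: 5/5
  10 → 11: 5/12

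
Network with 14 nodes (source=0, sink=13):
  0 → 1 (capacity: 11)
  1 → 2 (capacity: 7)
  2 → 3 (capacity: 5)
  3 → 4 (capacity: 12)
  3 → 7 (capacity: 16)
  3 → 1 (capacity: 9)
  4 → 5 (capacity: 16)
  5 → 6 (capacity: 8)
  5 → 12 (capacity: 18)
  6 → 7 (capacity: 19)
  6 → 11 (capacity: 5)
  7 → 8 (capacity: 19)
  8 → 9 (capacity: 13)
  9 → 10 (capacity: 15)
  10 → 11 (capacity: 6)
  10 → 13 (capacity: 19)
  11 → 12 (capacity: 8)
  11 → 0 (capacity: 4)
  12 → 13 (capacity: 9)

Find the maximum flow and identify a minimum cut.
Max flow = 5, Min cut edges: (2,3)

Maximum flow: 5
Minimum cut: (2,3)
Partition: S = [0, 1, 2], T = [3, 4, 5, 6, 7, 8, 9, 10, 11, 12, 13]

Max-flow min-cut theorem verified: both equal 5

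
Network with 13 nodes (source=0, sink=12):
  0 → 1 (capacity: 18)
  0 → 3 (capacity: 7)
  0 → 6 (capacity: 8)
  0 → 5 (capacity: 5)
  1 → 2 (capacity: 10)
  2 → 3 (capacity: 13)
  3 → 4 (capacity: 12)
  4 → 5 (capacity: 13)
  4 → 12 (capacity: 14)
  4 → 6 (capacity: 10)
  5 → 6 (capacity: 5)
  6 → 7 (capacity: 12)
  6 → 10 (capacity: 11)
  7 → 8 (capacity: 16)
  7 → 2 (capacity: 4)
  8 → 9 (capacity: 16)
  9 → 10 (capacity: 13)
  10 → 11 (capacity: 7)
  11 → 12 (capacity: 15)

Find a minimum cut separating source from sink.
Min cut value = 19, edges: (3,4), (10,11)

Min cut value: 19
Partition: S = [0, 1, 2, 3, 5, 6, 7, 8, 9, 10], T = [4, 11, 12]
Cut edges: (3,4), (10,11)

By max-flow min-cut theorem, max flow = min cut = 19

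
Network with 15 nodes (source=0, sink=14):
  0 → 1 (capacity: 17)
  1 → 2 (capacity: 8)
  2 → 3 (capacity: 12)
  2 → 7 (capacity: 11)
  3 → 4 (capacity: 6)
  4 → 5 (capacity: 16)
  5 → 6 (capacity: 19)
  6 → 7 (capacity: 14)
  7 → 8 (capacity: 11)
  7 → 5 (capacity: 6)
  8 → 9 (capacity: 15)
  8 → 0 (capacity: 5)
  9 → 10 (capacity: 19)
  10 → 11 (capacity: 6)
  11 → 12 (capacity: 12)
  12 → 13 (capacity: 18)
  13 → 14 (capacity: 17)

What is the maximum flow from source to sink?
Maximum flow = 6

Max flow: 6

Flow assignment:
  0 → 1: 8/17
  1 → 2: 8/8
  2 → 7: 8/11
  7 → 8: 8/11
  8 → 9: 6/15
  8 → 0: 2/5
  9 → 10: 6/19
  10 → 11: 6/6
  11 → 12: 6/12
  12 → 13: 6/18
  13 → 14: 6/17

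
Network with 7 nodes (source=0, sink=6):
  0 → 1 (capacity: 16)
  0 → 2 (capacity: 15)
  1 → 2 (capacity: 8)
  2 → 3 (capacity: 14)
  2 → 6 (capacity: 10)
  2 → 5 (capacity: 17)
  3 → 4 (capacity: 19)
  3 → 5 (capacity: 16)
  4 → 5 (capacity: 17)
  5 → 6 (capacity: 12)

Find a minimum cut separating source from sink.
Min cut value = 22, edges: (2,6), (5,6)

Min cut value: 22
Partition: S = [0, 1, 2, 3, 4, 5], T = [6]
Cut edges: (2,6), (5,6)

By max-flow min-cut theorem, max flow = min cut = 22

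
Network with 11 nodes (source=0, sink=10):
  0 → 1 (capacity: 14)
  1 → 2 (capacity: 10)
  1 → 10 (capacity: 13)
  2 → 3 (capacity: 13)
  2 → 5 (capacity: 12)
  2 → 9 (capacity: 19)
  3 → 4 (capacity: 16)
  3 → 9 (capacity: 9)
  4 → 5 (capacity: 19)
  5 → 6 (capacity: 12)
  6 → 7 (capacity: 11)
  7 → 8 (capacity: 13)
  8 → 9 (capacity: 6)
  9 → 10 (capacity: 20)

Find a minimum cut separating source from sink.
Min cut value = 14, edges: (0,1)

Min cut value: 14
Partition: S = [0], T = [1, 2, 3, 4, 5, 6, 7, 8, 9, 10]
Cut edges: (0,1)

By max-flow min-cut theorem, max flow = min cut = 14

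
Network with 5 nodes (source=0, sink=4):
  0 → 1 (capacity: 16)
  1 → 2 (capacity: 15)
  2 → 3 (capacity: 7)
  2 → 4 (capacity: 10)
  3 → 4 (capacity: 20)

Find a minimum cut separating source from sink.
Min cut value = 15, edges: (1,2)

Min cut value: 15
Partition: S = [0, 1], T = [2, 3, 4]
Cut edges: (1,2)

By max-flow min-cut theorem, max flow = min cut = 15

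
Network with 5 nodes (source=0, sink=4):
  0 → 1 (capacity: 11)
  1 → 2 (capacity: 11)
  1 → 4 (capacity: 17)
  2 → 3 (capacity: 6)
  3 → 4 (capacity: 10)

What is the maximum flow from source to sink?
Maximum flow = 11

Max flow: 11

Flow assignment:
  0 → 1: 11/11
  1 → 4: 11/17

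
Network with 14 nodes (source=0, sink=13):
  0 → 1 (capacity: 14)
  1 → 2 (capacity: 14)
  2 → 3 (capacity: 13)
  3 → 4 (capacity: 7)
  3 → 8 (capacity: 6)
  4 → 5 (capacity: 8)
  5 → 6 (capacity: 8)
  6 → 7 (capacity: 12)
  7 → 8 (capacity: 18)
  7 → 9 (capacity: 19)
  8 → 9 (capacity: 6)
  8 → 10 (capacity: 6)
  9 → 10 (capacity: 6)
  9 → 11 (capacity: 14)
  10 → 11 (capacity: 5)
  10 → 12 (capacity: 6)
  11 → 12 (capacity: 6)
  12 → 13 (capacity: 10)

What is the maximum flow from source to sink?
Maximum flow = 10

Max flow: 10

Flow assignment:
  0 → 1: 10/14
  1 → 2: 10/14
  2 → 3: 10/13
  3 → 4: 7/7
  3 → 8: 3/6
  4 → 5: 7/8
  5 → 6: 7/8
  6 → 7: 7/12
  7 → 8: 6/18
  7 → 9: 1/19
  8 → 9: 5/6
  8 → 10: 4/6
  9 → 10: 5/6
  9 → 11: 1/14
  10 → 11: 5/5
  10 → 12: 4/6
  11 → 12: 6/6
  12 → 13: 10/10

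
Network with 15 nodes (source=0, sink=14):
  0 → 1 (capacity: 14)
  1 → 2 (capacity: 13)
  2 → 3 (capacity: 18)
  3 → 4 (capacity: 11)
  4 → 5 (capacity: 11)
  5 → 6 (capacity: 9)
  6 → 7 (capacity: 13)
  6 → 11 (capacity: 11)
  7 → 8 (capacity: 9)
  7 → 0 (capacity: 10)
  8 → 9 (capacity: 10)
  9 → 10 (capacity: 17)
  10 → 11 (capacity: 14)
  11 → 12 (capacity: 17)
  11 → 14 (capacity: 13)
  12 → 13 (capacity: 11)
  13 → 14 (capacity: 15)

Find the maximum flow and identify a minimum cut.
Max flow = 9, Min cut edges: (5,6)

Maximum flow: 9
Minimum cut: (5,6)
Partition: S = [0, 1, 2, 3, 4, 5], T = [6, 7, 8, 9, 10, 11, 12, 13, 14]

Max-flow min-cut theorem verified: both equal 9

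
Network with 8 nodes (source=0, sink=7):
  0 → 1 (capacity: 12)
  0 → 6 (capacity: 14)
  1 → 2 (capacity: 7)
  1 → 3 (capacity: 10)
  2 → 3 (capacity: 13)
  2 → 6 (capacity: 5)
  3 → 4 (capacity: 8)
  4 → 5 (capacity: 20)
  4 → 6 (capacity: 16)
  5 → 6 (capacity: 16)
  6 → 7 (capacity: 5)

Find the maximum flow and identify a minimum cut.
Max flow = 5, Min cut edges: (6,7)

Maximum flow: 5
Minimum cut: (6,7)
Partition: S = [0, 1, 2, 3, 4, 5, 6], T = [7]

Max-flow min-cut theorem verified: both equal 5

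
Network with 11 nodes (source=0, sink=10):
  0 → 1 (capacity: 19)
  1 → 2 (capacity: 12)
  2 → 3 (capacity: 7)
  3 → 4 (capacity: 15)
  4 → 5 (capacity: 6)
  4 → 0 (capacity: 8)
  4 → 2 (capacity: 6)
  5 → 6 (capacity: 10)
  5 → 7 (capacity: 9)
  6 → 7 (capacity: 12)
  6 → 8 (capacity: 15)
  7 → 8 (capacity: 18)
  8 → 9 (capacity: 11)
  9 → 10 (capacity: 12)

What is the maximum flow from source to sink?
Maximum flow = 6

Max flow: 6

Flow assignment:
  0 → 1: 7/19
  1 → 2: 7/12
  2 → 3: 7/7
  3 → 4: 7/15
  4 → 5: 6/6
  4 → 0: 1/8
  5 → 6: 6/10
  6 → 8: 6/15
  8 → 9: 6/11
  9 → 10: 6/12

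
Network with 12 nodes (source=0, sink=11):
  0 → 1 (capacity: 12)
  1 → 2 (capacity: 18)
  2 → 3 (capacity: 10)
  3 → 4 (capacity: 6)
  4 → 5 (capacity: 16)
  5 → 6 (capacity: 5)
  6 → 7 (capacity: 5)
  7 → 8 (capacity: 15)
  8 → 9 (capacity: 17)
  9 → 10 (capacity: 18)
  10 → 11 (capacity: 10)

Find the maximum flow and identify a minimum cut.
Max flow = 5, Min cut edges: (6,7)

Maximum flow: 5
Minimum cut: (6,7)
Partition: S = [0, 1, 2, 3, 4, 5, 6], T = [7, 8, 9, 10, 11]

Max-flow min-cut theorem verified: both equal 5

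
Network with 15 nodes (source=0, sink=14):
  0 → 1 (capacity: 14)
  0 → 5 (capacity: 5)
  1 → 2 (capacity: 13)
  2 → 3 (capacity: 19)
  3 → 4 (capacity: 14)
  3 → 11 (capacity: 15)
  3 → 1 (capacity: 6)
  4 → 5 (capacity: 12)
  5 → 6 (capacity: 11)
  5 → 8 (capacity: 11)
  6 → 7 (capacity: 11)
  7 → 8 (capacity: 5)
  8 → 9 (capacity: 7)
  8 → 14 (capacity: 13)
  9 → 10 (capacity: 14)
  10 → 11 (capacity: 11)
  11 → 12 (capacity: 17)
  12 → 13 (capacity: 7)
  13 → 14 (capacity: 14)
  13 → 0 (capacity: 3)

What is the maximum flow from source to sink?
Maximum flow = 18

Max flow: 18

Flow assignment:
  0 → 1: 13/14
  0 → 5: 5/5
  1 → 2: 13/13
  2 → 3: 13/19
  3 → 4: 8/14
  3 → 11: 5/15
  4 → 5: 8/12
  5 → 6: 2/11
  5 → 8: 11/11
  6 → 7: 2/11
  7 → 8: 2/5
  8 → 14: 13/13
  11 → 12: 5/17
  12 → 13: 5/7
  13 → 14: 5/14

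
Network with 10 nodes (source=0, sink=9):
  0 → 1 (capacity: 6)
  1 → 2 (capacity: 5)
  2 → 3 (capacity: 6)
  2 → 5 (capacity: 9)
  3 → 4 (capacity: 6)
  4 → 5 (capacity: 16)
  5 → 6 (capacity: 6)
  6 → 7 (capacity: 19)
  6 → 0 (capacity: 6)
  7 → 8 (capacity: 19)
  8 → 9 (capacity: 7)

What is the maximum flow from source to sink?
Maximum flow = 5

Max flow: 5

Flow assignment:
  0 → 1: 5/6
  1 → 2: 5/5
  2 → 5: 5/9
  5 → 6: 5/6
  6 → 7: 5/19
  7 → 8: 5/19
  8 → 9: 5/7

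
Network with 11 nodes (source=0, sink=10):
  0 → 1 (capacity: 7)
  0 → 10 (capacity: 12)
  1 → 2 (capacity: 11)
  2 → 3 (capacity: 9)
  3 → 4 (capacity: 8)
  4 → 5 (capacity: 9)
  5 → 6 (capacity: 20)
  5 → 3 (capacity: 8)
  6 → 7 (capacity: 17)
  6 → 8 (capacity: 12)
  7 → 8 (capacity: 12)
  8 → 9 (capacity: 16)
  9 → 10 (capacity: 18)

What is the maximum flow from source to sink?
Maximum flow = 19

Max flow: 19

Flow assignment:
  0 → 1: 7/7
  0 → 10: 12/12
  1 → 2: 7/11
  2 → 3: 7/9
  3 → 4: 7/8
  4 → 5: 7/9
  5 → 6: 7/20
  6 → 8: 7/12
  8 → 9: 7/16
  9 → 10: 7/18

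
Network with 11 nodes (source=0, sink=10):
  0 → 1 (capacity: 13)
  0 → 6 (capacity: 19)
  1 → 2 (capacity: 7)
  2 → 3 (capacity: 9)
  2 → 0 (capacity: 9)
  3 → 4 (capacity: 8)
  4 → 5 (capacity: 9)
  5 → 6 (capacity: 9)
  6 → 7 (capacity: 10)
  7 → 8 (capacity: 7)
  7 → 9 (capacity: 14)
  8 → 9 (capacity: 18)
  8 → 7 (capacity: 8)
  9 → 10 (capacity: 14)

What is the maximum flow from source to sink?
Maximum flow = 10

Max flow: 10

Flow assignment:
  0 → 1: 7/13
  0 → 6: 3/19
  1 → 2: 7/7
  2 → 3: 7/9
  3 → 4: 7/8
  4 → 5: 7/9
  5 → 6: 7/9
  6 → 7: 10/10
  7 → 9: 10/14
  9 → 10: 10/14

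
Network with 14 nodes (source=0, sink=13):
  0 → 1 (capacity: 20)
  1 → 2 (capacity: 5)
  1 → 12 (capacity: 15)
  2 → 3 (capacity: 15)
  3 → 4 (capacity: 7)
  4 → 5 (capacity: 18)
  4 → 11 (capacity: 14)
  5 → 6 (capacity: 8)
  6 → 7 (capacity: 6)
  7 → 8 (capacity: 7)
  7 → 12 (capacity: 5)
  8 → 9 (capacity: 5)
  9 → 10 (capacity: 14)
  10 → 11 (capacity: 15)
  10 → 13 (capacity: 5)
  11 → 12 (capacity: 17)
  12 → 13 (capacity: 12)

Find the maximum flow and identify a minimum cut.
Max flow = 17, Min cut edges: (10,13), (12,13)

Maximum flow: 17
Minimum cut: (10,13), (12,13)
Partition: S = [0, 1, 2, 3, 4, 5, 6, 7, 8, 9, 10, 11, 12], T = [13]

Max-flow min-cut theorem verified: both equal 17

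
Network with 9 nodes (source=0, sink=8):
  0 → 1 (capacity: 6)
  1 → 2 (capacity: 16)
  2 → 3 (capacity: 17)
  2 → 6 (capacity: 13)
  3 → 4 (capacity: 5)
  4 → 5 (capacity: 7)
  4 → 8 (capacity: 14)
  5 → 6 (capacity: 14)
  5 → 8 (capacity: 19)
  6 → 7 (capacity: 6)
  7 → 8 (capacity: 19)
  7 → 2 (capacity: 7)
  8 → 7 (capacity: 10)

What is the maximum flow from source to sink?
Maximum flow = 6

Max flow: 6

Flow assignment:
  0 → 1: 6/6
  1 → 2: 6/16
  2 → 3: 5/17
  2 → 6: 1/13
  3 → 4: 5/5
  4 → 8: 5/14
  6 → 7: 1/6
  7 → 8: 1/19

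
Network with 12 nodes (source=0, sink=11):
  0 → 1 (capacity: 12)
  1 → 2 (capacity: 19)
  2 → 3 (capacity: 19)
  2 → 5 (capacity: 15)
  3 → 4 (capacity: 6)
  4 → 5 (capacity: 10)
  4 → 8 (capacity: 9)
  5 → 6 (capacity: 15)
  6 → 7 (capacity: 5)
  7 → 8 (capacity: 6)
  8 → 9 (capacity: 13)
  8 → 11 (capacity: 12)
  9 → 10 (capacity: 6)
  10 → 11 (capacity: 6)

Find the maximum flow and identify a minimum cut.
Max flow = 11, Min cut edges: (3,4), (6,7)

Maximum flow: 11
Minimum cut: (3,4), (6,7)
Partition: S = [0, 1, 2, 3, 5, 6], T = [4, 7, 8, 9, 10, 11]

Max-flow min-cut theorem verified: both equal 11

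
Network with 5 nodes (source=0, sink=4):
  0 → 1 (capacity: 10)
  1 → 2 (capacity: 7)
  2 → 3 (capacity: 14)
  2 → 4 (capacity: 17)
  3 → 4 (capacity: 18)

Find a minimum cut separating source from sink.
Min cut value = 7, edges: (1,2)

Min cut value: 7
Partition: S = [0, 1], T = [2, 3, 4]
Cut edges: (1,2)

By max-flow min-cut theorem, max flow = min cut = 7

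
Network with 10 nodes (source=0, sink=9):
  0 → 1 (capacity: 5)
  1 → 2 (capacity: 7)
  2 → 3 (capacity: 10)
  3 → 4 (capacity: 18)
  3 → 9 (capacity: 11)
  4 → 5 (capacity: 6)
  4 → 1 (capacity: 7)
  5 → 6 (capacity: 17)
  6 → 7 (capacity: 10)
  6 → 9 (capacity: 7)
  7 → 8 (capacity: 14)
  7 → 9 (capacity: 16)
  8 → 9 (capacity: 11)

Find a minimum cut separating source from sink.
Min cut value = 5, edges: (0,1)

Min cut value: 5
Partition: S = [0], T = [1, 2, 3, 4, 5, 6, 7, 8, 9]
Cut edges: (0,1)

By max-flow min-cut theorem, max flow = min cut = 5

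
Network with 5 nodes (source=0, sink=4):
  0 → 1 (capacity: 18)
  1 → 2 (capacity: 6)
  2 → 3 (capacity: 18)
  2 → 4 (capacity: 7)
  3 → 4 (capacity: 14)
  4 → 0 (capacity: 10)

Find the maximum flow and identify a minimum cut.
Max flow = 6, Min cut edges: (1,2)

Maximum flow: 6
Minimum cut: (1,2)
Partition: S = [0, 1], T = [2, 3, 4]

Max-flow min-cut theorem verified: both equal 6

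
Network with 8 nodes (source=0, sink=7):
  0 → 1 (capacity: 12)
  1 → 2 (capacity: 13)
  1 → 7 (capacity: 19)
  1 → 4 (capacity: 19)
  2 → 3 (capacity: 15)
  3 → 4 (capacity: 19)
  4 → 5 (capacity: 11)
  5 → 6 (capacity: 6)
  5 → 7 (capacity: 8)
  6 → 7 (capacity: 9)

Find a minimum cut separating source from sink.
Min cut value = 12, edges: (0,1)

Min cut value: 12
Partition: S = [0], T = [1, 2, 3, 4, 5, 6, 7]
Cut edges: (0,1)

By max-flow min-cut theorem, max flow = min cut = 12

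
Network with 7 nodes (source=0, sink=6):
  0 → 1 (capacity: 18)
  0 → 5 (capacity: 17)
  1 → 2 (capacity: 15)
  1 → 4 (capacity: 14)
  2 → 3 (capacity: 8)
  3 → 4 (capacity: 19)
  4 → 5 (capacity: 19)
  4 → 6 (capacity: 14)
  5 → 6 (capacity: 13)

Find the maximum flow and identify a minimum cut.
Max flow = 27, Min cut edges: (4,6), (5,6)

Maximum flow: 27
Minimum cut: (4,6), (5,6)
Partition: S = [0, 1, 2, 3, 4, 5], T = [6]

Max-flow min-cut theorem verified: both equal 27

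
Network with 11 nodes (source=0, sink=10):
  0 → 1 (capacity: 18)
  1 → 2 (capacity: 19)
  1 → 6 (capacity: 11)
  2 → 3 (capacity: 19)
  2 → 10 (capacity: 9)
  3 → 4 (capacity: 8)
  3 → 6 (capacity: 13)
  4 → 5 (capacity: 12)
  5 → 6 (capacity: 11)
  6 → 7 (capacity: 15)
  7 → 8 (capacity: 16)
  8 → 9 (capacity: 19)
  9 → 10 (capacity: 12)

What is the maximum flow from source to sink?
Maximum flow = 18

Max flow: 18

Flow assignment:
  0 → 1: 18/18
  1 → 2: 9/19
  1 → 6: 9/11
  2 → 10: 9/9
  6 → 7: 9/15
  7 → 8: 9/16
  8 → 9: 9/19
  9 → 10: 9/12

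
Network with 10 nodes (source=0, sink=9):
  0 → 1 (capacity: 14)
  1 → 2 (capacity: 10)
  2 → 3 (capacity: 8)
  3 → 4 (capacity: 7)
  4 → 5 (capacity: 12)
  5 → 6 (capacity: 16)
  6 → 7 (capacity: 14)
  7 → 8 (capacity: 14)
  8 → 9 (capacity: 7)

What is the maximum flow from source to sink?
Maximum flow = 7

Max flow: 7

Flow assignment:
  0 → 1: 7/14
  1 → 2: 7/10
  2 → 3: 7/8
  3 → 4: 7/7
  4 → 5: 7/12
  5 → 6: 7/16
  6 → 7: 7/14
  7 → 8: 7/14
  8 → 9: 7/7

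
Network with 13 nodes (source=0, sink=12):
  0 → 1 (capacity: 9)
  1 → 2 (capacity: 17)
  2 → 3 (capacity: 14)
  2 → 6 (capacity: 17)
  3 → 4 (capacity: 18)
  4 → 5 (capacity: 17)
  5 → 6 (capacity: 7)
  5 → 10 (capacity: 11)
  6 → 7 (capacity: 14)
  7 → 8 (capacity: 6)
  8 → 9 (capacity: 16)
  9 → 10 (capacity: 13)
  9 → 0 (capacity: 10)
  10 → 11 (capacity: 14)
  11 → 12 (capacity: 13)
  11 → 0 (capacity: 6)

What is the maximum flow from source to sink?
Maximum flow = 9

Max flow: 9

Flow assignment:
  0 → 1: 9/9
  1 → 2: 9/17
  2 → 3: 9/14
  3 → 4: 9/18
  4 → 5: 9/17
  5 → 10: 9/11
  10 → 11: 9/14
  11 → 12: 9/13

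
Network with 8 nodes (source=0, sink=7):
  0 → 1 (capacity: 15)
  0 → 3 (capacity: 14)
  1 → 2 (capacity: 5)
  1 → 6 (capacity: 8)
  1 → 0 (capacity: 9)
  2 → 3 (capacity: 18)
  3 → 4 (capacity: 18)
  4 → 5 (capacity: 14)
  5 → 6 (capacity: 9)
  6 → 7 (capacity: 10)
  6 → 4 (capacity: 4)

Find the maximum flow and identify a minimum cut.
Max flow = 10, Min cut edges: (6,7)

Maximum flow: 10
Minimum cut: (6,7)
Partition: S = [0, 1, 2, 3, 4, 5, 6], T = [7]

Max-flow min-cut theorem verified: both equal 10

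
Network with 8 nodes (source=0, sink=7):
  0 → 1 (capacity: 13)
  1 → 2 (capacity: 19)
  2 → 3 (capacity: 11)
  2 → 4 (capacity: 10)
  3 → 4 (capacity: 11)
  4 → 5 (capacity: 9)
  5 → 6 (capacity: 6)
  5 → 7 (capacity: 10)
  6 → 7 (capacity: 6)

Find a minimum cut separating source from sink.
Min cut value = 9, edges: (4,5)

Min cut value: 9
Partition: S = [0, 1, 2, 3, 4], T = [5, 6, 7]
Cut edges: (4,5)

By max-flow min-cut theorem, max flow = min cut = 9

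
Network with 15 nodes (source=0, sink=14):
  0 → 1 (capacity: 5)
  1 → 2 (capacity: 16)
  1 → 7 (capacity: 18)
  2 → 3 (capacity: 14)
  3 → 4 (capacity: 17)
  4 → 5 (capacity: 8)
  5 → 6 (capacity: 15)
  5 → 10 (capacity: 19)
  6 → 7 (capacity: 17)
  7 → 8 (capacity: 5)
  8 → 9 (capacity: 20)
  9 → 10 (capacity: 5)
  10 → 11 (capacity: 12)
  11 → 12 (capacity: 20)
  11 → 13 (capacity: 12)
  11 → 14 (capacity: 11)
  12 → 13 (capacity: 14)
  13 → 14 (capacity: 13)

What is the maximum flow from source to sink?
Maximum flow = 5

Max flow: 5

Flow assignment:
  0 → 1: 5/5
  1 → 7: 5/18
  7 → 8: 5/5
  8 → 9: 5/20
  9 → 10: 5/5
  10 → 11: 5/12
  11 → 14: 5/11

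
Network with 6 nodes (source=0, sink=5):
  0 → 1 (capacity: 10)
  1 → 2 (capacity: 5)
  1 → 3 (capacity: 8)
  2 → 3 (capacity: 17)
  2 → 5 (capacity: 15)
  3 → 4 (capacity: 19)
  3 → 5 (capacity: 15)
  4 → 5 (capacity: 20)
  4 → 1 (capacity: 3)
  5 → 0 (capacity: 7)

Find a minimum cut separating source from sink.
Min cut value = 10, edges: (0,1)

Min cut value: 10
Partition: S = [0], T = [1, 2, 3, 4, 5]
Cut edges: (0,1)

By max-flow min-cut theorem, max flow = min cut = 10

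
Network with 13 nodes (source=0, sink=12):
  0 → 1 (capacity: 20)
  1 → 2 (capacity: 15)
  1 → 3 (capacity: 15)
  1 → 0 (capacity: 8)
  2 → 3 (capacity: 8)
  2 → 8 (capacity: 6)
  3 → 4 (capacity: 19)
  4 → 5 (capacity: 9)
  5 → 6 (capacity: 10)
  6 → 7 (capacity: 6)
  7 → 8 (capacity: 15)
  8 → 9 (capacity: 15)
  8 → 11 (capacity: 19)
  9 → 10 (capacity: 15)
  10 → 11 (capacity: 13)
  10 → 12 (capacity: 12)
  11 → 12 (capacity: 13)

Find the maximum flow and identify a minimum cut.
Max flow = 12, Min cut edges: (2,8), (6,7)

Maximum flow: 12
Minimum cut: (2,8), (6,7)
Partition: S = [0, 1, 2, 3, 4, 5, 6], T = [7, 8, 9, 10, 11, 12]

Max-flow min-cut theorem verified: both equal 12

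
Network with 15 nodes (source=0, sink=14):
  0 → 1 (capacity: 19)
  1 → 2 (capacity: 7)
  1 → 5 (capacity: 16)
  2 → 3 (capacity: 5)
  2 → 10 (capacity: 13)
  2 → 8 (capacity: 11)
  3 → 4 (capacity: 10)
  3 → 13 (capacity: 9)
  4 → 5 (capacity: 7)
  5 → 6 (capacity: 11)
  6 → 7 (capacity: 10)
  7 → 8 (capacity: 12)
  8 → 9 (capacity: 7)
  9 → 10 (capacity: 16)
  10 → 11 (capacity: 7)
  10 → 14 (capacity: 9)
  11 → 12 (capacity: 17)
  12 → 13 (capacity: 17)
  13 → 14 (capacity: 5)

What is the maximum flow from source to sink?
Maximum flow = 14

Max flow: 14

Flow assignment:
  0 → 1: 14/19
  1 → 2: 7/7
  1 → 5: 7/16
  2 → 3: 5/5
  2 → 10: 2/13
  3 → 13: 5/9
  5 → 6: 7/11
  6 → 7: 7/10
  7 → 8: 7/12
  8 → 9: 7/7
  9 → 10: 7/16
  10 → 14: 9/9
  13 → 14: 5/5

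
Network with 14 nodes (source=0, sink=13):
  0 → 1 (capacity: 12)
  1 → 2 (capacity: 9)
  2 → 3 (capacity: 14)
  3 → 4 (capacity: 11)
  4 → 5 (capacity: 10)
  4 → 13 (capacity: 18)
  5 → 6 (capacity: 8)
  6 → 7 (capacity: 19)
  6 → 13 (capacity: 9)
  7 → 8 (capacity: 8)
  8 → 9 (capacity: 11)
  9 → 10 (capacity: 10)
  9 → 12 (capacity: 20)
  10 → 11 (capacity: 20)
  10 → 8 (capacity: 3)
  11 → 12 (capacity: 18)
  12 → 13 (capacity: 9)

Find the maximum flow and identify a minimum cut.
Max flow = 9, Min cut edges: (1,2)

Maximum flow: 9
Minimum cut: (1,2)
Partition: S = [0, 1], T = [2, 3, 4, 5, 6, 7, 8, 9, 10, 11, 12, 13]

Max-flow min-cut theorem verified: both equal 9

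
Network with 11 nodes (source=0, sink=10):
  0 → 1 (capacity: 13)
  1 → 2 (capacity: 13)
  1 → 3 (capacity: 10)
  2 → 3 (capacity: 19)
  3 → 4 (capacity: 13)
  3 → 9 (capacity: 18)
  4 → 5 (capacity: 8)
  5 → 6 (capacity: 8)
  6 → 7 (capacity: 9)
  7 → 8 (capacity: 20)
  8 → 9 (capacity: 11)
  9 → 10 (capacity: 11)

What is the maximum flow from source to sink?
Maximum flow = 11

Max flow: 11

Flow assignment:
  0 → 1: 11/13
  1 → 2: 3/13
  1 → 3: 8/10
  2 → 3: 3/19
  3 → 9: 11/18
  9 → 10: 11/11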